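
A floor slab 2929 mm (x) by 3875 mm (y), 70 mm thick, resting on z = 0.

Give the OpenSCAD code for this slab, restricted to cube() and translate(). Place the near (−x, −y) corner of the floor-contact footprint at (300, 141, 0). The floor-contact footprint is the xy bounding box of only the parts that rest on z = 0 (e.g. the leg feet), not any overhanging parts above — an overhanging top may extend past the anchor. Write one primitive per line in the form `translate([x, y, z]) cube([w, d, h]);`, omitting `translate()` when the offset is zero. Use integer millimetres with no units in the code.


translate([300, 141, 0]) cube([2929, 3875, 70]);


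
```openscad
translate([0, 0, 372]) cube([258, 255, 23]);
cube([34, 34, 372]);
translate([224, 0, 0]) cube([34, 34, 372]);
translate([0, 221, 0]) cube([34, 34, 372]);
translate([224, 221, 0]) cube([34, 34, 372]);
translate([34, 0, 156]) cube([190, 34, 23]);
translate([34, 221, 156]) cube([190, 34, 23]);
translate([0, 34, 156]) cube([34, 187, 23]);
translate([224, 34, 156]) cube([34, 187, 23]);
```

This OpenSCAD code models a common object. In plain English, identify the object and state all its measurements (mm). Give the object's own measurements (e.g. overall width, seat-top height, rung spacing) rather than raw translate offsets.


A simple wooden stool: a rectangular seat 258 mm (x) by 255 mm (y), 23 mm thick, top face at z = 395 mm, on four square legs, each 34×34 mm in cross-section. The legs rest on z = 0, each flush with a corner of the seat. Four stretchers, 34 mm wide and 23 mm tall, connect adjacent legs with their undersides at z = 156 mm, each running between the inner faces of the legs it joins and aligned with the legs' outer faces on the other axis.


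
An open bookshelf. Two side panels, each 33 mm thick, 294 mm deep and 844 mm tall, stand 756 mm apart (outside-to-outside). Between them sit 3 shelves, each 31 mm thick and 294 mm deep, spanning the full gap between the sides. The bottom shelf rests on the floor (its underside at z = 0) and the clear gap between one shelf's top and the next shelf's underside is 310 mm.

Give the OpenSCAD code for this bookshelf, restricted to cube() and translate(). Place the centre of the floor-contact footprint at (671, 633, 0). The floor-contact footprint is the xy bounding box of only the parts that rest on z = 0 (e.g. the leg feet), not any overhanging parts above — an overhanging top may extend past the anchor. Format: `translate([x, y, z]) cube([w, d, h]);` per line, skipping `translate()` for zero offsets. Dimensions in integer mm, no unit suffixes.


translate([293, 486, 0]) cube([33, 294, 844]);
translate([1016, 486, 0]) cube([33, 294, 844]);
translate([326, 486, 0]) cube([690, 294, 31]);
translate([326, 486, 341]) cube([690, 294, 31]);
translate([326, 486, 682]) cube([690, 294, 31]);


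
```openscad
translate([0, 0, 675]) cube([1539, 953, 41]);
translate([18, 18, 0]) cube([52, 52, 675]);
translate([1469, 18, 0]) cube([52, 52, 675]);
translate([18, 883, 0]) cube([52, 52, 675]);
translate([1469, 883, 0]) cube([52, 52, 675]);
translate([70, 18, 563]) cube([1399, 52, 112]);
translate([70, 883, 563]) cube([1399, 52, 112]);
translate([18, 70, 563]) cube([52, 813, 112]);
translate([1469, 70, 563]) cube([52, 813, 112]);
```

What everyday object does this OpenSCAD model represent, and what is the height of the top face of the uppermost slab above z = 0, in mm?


A table. The table height is 716 mm.

A 1539×953×41 slab sits at z = 675 on four 52 mm square posts — a table. The top surface is at 675 + 41 = 716 mm.


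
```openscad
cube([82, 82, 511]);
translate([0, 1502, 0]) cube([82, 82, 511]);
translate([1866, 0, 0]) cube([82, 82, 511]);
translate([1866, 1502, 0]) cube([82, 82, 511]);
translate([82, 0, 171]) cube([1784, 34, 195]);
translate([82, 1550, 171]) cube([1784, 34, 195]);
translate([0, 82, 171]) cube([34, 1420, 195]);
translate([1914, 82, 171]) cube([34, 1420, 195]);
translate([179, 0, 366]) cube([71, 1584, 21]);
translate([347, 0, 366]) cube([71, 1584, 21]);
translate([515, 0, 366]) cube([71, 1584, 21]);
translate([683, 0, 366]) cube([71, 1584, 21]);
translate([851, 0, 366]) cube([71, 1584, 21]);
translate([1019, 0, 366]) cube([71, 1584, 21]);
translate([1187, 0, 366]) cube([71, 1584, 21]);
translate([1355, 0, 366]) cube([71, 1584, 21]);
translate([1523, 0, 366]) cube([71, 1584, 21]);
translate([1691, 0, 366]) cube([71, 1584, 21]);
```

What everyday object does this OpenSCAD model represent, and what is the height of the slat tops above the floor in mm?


A bed frame. The slat-top height is 387 mm.

Four posts, four rails, and a row of slats — a bed frame. Slats sit on the rails at z = 171 + 195 = 366; with slat thickness 21, the top is 387 mm.


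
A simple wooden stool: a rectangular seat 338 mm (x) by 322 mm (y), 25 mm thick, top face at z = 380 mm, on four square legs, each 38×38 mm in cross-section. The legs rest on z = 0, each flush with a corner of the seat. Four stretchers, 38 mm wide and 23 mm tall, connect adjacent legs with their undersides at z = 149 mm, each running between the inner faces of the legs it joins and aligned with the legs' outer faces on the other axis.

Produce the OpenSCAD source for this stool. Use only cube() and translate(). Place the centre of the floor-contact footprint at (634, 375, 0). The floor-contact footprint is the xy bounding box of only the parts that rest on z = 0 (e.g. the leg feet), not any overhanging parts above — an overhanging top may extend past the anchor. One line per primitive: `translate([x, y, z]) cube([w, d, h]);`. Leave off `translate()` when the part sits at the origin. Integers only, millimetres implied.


translate([465, 214, 355]) cube([338, 322, 25]);
translate([465, 214, 0]) cube([38, 38, 355]);
translate([765, 214, 0]) cube([38, 38, 355]);
translate([465, 498, 0]) cube([38, 38, 355]);
translate([765, 498, 0]) cube([38, 38, 355]);
translate([503, 214, 149]) cube([262, 38, 23]);
translate([503, 498, 149]) cube([262, 38, 23]);
translate([465, 252, 149]) cube([38, 246, 23]);
translate([765, 252, 149]) cube([38, 246, 23]);


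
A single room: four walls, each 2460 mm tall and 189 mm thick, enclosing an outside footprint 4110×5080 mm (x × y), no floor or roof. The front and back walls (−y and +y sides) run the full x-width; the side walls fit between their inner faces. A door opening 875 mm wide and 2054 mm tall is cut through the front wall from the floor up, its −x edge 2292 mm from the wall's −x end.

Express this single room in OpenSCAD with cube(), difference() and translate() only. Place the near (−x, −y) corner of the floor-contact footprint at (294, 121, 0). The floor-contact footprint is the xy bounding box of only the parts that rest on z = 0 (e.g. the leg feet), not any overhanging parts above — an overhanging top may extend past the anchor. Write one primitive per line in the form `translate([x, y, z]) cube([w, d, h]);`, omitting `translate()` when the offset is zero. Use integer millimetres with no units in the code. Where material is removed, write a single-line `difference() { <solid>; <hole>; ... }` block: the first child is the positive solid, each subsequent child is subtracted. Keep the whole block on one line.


difference() { translate([294, 121, 0]) cube([4110, 189, 2460]); translate([2586, 121, 0]) cube([875, 189, 2054]); }
translate([294, 5012, 0]) cube([4110, 189, 2460]);
translate([294, 310, 0]) cube([189, 4702, 2460]);
translate([4215, 310, 0]) cube([189, 4702, 2460]);


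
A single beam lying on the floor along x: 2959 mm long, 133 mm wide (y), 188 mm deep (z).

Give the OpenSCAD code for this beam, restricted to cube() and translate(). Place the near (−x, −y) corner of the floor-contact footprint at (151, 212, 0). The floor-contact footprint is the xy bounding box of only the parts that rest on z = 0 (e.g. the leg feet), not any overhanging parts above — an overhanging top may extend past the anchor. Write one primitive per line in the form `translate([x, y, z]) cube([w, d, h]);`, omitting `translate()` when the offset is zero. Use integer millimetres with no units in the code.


translate([151, 212, 0]) cube([2959, 133, 188]);


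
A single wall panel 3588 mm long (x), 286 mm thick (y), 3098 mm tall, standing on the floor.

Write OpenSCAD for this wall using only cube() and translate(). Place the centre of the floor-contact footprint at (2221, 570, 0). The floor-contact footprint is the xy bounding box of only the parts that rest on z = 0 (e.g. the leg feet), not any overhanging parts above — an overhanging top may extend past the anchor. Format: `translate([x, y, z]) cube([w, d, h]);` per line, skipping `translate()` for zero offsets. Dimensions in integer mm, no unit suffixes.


translate([427, 427, 0]) cube([3588, 286, 3098]);


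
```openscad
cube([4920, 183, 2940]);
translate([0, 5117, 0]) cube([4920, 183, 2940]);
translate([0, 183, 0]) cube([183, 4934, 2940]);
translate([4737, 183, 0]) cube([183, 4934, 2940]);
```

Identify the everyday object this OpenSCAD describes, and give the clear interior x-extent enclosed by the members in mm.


A house (or room) frame. The interior width is 4554 mm.

Four 2940 mm walls enclosing a rectangle with no floor or roof — a room or house frame. Outside width is 4920 mm and wall thickness is 183 mm, so the interior width is 4920 − 2 × 183 = 4554 mm.


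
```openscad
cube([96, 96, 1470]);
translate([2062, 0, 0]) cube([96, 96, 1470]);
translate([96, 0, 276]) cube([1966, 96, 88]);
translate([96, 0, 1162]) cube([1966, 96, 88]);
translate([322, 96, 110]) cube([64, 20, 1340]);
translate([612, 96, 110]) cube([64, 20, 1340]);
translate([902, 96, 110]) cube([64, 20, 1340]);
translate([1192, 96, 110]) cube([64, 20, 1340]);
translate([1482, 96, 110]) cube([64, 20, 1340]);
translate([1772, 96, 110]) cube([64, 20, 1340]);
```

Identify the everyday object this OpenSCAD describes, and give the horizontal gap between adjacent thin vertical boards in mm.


A fence section. The picket gap is 226 mm.

Two posts, two rails, 6 pickets — a fence section. Span 1966 mm holds 6 pickets of 64 mm with 7 equal gaps: ⌊(1966 − 6·64) / 7⌋ = 226 mm.


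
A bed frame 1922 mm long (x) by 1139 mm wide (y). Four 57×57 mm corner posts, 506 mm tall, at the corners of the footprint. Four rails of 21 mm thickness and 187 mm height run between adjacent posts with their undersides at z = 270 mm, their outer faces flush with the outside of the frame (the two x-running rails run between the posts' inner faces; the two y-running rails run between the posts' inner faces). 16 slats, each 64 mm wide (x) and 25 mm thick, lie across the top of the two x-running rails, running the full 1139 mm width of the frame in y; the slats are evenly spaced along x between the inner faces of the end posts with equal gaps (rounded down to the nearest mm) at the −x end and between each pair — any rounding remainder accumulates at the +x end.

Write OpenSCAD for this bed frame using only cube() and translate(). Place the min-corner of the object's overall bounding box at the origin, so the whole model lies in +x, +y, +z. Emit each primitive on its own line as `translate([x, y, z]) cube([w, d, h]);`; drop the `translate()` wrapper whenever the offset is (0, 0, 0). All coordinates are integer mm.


// slat z = rail_z + rail_h = 270 + 187 = 457
// slat gap = ⌊(1808 − 16·64) / 17⌋ = 46
cube([57, 57, 506]);
translate([0, 1082, 0]) cube([57, 57, 506]);
translate([1865, 0, 0]) cube([57, 57, 506]);
translate([1865, 1082, 0]) cube([57, 57, 506]);
translate([57, 0, 270]) cube([1808, 21, 187]);
translate([57, 1118, 270]) cube([1808, 21, 187]);
translate([0, 57, 270]) cube([21, 1025, 187]);
translate([1901, 57, 270]) cube([21, 1025, 187]);
translate([103, 0, 457]) cube([64, 1139, 25]);
translate([213, 0, 457]) cube([64, 1139, 25]);
translate([323, 0, 457]) cube([64, 1139, 25]);
translate([433, 0, 457]) cube([64, 1139, 25]);
translate([543, 0, 457]) cube([64, 1139, 25]);
translate([653, 0, 457]) cube([64, 1139, 25]);
translate([763, 0, 457]) cube([64, 1139, 25]);
translate([873, 0, 457]) cube([64, 1139, 25]);
translate([983, 0, 457]) cube([64, 1139, 25]);
translate([1093, 0, 457]) cube([64, 1139, 25]);
translate([1203, 0, 457]) cube([64, 1139, 25]);
translate([1313, 0, 457]) cube([64, 1139, 25]);
translate([1423, 0, 457]) cube([64, 1139, 25]);
translate([1533, 0, 457]) cube([64, 1139, 25]);
translate([1643, 0, 457]) cube([64, 1139, 25]);
translate([1753, 0, 457]) cube([64, 1139, 25]);


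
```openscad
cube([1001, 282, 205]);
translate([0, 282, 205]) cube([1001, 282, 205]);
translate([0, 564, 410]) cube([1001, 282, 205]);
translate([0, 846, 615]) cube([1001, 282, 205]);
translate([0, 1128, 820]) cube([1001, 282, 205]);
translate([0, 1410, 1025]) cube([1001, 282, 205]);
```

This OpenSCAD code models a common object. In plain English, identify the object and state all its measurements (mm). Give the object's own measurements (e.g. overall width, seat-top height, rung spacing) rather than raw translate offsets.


A straight staircase of 6 solid steps. Each step is 1001 mm wide (x), 282 mm deep (y, the going) and 205 mm tall (the rise). The first step rests on the floor; each subsequent step sits one going further in +y and one rise higher in +z, directly behind and above the previous step with no overlap.


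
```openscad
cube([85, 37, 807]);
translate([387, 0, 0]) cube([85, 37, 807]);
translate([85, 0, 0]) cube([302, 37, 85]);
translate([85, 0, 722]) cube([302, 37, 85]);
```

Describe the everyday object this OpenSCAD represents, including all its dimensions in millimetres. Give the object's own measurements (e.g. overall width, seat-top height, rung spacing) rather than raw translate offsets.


A rectangular picture frame lying in the x–z plane (depth along y). The opening is 302 mm wide (x) by 637 mm tall (z), surrounded by a border 85 mm wide on all four sides. The frame is 37 mm deep and is made of two full-height vertical stiles with two horizontal rails fitted between them.


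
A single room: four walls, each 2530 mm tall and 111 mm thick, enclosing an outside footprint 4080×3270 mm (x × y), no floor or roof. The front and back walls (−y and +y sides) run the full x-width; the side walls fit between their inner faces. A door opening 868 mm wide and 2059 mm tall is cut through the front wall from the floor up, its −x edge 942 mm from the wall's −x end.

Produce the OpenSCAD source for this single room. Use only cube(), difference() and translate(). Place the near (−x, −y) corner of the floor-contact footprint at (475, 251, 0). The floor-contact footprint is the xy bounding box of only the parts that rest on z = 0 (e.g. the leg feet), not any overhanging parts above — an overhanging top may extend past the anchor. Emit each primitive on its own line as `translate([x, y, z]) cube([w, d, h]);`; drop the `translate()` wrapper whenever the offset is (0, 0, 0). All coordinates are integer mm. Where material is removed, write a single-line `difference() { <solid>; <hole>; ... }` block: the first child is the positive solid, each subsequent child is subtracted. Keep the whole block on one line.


difference() { translate([475, 251, 0]) cube([4080, 111, 2530]); translate([1417, 251, 0]) cube([868, 111, 2059]); }
translate([475, 3410, 0]) cube([4080, 111, 2530]);
translate([475, 362, 0]) cube([111, 3048, 2530]);
translate([4444, 362, 0]) cube([111, 3048, 2530]);


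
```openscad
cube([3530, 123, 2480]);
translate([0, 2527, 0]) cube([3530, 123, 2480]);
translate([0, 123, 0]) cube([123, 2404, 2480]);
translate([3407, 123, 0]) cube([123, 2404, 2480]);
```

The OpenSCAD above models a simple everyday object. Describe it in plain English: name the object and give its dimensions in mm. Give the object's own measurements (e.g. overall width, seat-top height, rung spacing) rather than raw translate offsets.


The wall frame of a small rectangular building: four walls, each 2480 mm tall and 123 mm thick, enclosing a footprint 3530 mm (x) by 2650 mm (y) outside-to-outside, with no floor or roof. The front and back walls (the −y and +y sides) span the full width; the two side walls fit between them.


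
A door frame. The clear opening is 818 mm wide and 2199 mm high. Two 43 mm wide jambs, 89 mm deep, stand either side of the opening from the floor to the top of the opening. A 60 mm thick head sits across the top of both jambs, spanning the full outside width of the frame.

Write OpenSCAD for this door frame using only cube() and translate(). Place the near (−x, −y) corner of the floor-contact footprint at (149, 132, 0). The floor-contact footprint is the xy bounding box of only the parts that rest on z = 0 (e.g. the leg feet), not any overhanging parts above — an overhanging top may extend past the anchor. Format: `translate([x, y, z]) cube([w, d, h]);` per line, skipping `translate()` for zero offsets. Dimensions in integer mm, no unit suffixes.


translate([149, 132, 0]) cube([43, 89, 2199]);
translate([1010, 132, 0]) cube([43, 89, 2199]);
translate([149, 132, 2199]) cube([904, 89, 60]);


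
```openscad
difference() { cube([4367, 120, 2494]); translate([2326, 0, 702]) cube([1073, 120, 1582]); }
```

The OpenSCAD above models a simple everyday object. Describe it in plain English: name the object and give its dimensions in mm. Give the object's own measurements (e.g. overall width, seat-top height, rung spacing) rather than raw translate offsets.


A wall 4367 mm long (x), 120 mm thick (y), 2494 mm tall, with a rectangular window opening cut through it. The opening is 1073 mm wide and 1582 mm tall; its sill is at z = 702 mm and its near (−x) edge is 2326 mm from the wall's −x end. The opening passes through the full wall thickness.


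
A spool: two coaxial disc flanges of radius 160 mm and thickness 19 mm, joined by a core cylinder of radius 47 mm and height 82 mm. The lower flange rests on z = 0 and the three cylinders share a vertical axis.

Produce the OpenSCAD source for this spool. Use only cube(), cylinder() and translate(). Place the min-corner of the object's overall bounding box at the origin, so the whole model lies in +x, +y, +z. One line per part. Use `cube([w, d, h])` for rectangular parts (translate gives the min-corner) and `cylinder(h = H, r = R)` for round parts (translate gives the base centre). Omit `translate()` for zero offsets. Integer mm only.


translate([160, 160, 0]) cylinder(h = 19, r = 160);
translate([160, 160, 19]) cylinder(h = 82, r = 47);
translate([160, 160, 101]) cylinder(h = 19, r = 160);


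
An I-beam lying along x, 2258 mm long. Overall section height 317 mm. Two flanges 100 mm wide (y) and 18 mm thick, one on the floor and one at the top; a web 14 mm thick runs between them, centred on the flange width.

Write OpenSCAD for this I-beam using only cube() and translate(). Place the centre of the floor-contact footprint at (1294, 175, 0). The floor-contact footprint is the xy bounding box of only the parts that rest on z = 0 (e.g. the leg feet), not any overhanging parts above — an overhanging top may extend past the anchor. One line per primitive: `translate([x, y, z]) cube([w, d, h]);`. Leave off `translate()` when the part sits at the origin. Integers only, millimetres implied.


translate([165, 125, 0]) cube([2258, 100, 18]);
translate([165, 168, 18]) cube([2258, 14, 281]);
translate([165, 125, 299]) cube([2258, 100, 18]);


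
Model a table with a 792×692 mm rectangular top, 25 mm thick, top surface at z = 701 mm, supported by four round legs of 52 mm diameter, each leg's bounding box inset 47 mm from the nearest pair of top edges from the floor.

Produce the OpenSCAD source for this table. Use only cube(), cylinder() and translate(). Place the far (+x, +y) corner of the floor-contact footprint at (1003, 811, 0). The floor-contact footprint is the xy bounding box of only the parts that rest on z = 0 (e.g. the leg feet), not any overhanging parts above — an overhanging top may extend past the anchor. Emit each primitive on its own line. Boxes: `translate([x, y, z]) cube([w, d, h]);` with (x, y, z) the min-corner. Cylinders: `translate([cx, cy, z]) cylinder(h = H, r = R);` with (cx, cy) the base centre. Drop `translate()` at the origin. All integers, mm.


translate([258, 166, 676]) cube([792, 692, 25]);
translate([331, 239, 0]) cylinder(h = 676, r = 26);
translate([977, 239, 0]) cylinder(h = 676, r = 26);
translate([331, 785, 0]) cylinder(h = 676, r = 26);
translate([977, 785, 0]) cylinder(h = 676, r = 26);


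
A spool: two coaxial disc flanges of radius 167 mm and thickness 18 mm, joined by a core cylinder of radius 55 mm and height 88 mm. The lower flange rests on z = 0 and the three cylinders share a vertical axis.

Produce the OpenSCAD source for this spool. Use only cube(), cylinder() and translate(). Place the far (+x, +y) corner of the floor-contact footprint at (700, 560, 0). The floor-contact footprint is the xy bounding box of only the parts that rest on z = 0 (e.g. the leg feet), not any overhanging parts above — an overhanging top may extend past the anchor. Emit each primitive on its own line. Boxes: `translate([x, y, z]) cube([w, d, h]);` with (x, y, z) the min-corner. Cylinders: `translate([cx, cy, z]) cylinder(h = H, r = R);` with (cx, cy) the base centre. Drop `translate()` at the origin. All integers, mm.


translate([533, 393, 0]) cylinder(h = 18, r = 167);
translate([533, 393, 18]) cylinder(h = 88, r = 55);
translate([533, 393, 106]) cylinder(h = 18, r = 167);


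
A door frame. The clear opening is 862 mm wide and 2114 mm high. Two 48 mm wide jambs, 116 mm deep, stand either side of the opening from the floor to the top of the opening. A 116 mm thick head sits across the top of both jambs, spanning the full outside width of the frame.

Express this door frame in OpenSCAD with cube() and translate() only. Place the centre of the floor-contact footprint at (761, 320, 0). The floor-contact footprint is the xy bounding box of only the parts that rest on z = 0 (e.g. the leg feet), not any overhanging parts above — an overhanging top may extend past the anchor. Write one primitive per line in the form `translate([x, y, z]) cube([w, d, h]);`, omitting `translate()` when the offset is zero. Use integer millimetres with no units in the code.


translate([282, 262, 0]) cube([48, 116, 2114]);
translate([1192, 262, 0]) cube([48, 116, 2114]);
translate([282, 262, 2114]) cube([958, 116, 116]);


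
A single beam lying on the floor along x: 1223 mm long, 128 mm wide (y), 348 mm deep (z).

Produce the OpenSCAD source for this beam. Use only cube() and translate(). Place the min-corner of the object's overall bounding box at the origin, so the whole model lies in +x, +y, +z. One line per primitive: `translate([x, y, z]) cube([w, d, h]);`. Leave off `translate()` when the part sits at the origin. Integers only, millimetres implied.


cube([1223, 128, 348]);


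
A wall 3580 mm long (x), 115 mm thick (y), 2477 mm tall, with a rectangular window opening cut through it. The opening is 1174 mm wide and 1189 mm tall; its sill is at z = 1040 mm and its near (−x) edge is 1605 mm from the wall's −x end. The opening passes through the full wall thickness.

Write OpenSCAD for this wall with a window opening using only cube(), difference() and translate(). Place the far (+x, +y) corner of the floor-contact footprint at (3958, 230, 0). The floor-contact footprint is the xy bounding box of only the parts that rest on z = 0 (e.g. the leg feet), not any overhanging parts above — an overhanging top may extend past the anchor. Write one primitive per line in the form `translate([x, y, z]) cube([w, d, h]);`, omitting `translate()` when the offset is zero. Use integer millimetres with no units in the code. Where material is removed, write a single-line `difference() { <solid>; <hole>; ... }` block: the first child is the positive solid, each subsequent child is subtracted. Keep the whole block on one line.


difference() { translate([378, 115, 0]) cube([3580, 115, 2477]); translate([1983, 115, 1040]) cube([1174, 115, 1189]); }


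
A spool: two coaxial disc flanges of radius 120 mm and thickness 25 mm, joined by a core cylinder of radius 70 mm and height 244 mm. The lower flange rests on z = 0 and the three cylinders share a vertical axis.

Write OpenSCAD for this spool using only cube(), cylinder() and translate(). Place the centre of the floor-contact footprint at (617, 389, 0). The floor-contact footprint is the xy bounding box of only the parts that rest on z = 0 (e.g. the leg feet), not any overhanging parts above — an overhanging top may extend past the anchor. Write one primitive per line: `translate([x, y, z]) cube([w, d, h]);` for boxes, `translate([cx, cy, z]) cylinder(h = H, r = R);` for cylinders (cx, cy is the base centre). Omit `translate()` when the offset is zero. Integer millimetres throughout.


translate([617, 389, 0]) cylinder(h = 25, r = 120);
translate([617, 389, 25]) cylinder(h = 244, r = 70);
translate([617, 389, 269]) cylinder(h = 25, r = 120);


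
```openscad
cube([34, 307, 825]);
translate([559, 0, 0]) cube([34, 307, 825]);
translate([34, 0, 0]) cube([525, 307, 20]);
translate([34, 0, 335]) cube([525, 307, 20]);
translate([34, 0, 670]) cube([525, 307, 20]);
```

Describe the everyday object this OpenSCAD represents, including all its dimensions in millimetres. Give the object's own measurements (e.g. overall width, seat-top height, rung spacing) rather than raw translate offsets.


An open bookshelf. Two side panels, each 34 mm thick, 307 mm deep and 825 mm tall, stand 593 mm apart (outside-to-outside). Between them sit 3 shelves, each 20 mm thick and 307 mm deep, spanning the full gap between the sides. The bottom shelf rests on the floor (its underside at z = 0) and the clear gap between one shelf's top and the next shelf's underside is 315 mm.


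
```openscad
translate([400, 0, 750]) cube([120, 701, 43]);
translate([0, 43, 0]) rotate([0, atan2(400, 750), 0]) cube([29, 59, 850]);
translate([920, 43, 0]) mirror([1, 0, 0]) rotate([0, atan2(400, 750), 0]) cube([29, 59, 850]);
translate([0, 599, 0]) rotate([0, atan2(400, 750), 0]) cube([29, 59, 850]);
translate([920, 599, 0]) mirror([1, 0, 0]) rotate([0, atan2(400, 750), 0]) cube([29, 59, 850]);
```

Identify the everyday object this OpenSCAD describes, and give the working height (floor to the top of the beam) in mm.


A sawhorse. The overall height is 793 mm.

A beam across two mirrored pairs of raked legs — a sawhorse. The beam's underside is at z = 750 (matching the legs' vertical rise in atan2(400, 750)) and the beam is 43 mm tall, so its top is at 750 + 43 = 793 mm. The raked legs top out at the beam's underside, so that is the highest point.


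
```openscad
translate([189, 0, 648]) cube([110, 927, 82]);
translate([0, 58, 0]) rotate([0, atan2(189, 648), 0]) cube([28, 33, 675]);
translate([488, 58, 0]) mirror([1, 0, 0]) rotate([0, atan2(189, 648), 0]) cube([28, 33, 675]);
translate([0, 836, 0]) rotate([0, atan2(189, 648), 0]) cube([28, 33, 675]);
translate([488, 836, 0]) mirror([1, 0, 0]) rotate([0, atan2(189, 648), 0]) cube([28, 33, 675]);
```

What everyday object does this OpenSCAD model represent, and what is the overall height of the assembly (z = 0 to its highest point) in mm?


A sawhorse. The overall height is 730 mm.

A beam across two mirrored pairs of raked legs — a sawhorse. The beam's underside is at z = 648 (matching the legs' vertical rise in atan2(189, 648)) and the beam is 82 mm tall, so its top is at 648 + 82 = 730 mm. The raked legs top out at the beam's underside, so that is the highest point.


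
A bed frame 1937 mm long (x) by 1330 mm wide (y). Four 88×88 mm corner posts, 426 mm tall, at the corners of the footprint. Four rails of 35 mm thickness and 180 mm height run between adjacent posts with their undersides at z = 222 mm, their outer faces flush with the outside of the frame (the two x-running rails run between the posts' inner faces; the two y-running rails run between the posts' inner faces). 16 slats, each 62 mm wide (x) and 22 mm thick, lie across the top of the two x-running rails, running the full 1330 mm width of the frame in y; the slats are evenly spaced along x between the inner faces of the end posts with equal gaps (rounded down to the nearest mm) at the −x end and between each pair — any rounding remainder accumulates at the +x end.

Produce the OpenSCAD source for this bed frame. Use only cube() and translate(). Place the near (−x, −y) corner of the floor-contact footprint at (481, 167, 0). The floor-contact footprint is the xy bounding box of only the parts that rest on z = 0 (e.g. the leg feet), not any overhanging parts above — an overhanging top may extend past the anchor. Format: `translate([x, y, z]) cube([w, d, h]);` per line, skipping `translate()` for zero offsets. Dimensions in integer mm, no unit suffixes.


// slat z = rail_z + rail_h = 222 + 180 = 402
// slat gap = ⌊(1761 − 16·62) / 17⌋ = 45
translate([481, 167, 0]) cube([88, 88, 426]);
translate([481, 1409, 0]) cube([88, 88, 426]);
translate([2330, 167, 0]) cube([88, 88, 426]);
translate([2330, 1409, 0]) cube([88, 88, 426]);
translate([569, 167, 222]) cube([1761, 35, 180]);
translate([569, 1462, 222]) cube([1761, 35, 180]);
translate([481, 255, 222]) cube([35, 1154, 180]);
translate([2383, 255, 222]) cube([35, 1154, 180]);
translate([614, 167, 402]) cube([62, 1330, 22]);
translate([721, 167, 402]) cube([62, 1330, 22]);
translate([828, 167, 402]) cube([62, 1330, 22]);
translate([935, 167, 402]) cube([62, 1330, 22]);
translate([1042, 167, 402]) cube([62, 1330, 22]);
translate([1149, 167, 402]) cube([62, 1330, 22]);
translate([1256, 167, 402]) cube([62, 1330, 22]);
translate([1363, 167, 402]) cube([62, 1330, 22]);
translate([1470, 167, 402]) cube([62, 1330, 22]);
translate([1577, 167, 402]) cube([62, 1330, 22]);
translate([1684, 167, 402]) cube([62, 1330, 22]);
translate([1791, 167, 402]) cube([62, 1330, 22]);
translate([1898, 167, 402]) cube([62, 1330, 22]);
translate([2005, 167, 402]) cube([62, 1330, 22]);
translate([2112, 167, 402]) cube([62, 1330, 22]);
translate([2219, 167, 402]) cube([62, 1330, 22]);


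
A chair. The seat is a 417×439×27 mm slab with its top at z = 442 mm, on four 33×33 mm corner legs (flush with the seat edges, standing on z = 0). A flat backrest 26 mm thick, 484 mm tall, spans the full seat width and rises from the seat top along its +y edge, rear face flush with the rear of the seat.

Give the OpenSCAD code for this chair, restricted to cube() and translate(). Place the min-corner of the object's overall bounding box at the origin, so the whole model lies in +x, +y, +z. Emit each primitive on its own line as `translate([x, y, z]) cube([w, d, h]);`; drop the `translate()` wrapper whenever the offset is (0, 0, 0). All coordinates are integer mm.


translate([0, 0, 415]) cube([417, 439, 27]);
cube([33, 33, 415]);
translate([384, 0, 0]) cube([33, 33, 415]);
translate([0, 406, 0]) cube([33, 33, 415]);
translate([384, 406, 0]) cube([33, 33, 415]);
translate([0, 413, 442]) cube([417, 26, 484]);


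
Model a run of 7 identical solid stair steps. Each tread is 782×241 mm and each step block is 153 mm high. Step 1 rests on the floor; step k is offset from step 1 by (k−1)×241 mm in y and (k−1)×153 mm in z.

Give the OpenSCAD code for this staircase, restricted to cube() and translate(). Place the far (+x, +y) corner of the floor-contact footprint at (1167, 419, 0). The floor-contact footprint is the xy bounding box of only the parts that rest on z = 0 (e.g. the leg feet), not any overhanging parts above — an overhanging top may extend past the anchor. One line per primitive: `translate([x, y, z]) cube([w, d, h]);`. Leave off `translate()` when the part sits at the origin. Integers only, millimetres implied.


translate([385, 178, 0]) cube([782, 241, 153]);
translate([385, 419, 153]) cube([782, 241, 153]);
translate([385, 660, 306]) cube([782, 241, 153]);
translate([385, 901, 459]) cube([782, 241, 153]);
translate([385, 1142, 612]) cube([782, 241, 153]);
translate([385, 1383, 765]) cube([782, 241, 153]);
translate([385, 1624, 918]) cube([782, 241, 153]);


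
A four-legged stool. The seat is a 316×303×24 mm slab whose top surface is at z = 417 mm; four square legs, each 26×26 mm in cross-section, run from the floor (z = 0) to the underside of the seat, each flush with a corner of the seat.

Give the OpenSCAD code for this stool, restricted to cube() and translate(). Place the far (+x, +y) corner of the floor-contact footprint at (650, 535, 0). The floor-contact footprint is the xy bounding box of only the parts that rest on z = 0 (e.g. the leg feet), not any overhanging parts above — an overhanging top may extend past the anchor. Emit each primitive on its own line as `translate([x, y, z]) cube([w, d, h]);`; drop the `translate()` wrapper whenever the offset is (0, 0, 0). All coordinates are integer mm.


// leg_h = 417 - 24 = 393
translate([334, 232, 393]) cube([316, 303, 24]);
translate([334, 232, 0]) cube([26, 26, 393]);
translate([624, 232, 0]) cube([26, 26, 393]);
translate([334, 509, 0]) cube([26, 26, 393]);
translate([624, 509, 0]) cube([26, 26, 393]);


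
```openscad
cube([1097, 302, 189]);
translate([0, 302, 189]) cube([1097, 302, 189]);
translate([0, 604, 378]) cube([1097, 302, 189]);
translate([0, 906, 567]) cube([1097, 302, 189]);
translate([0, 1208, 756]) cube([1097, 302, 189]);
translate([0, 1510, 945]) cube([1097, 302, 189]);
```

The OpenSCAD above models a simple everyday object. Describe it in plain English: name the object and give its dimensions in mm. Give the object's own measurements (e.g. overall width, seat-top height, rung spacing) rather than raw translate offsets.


A straight staircase of 6 solid steps. Each step is 1097 mm wide (x), 302 mm deep (y, the going) and 189 mm tall (the rise). The first step rests on the floor; each subsequent step sits one going further in +y and one rise higher in +z, directly behind and above the previous step with no overlap.


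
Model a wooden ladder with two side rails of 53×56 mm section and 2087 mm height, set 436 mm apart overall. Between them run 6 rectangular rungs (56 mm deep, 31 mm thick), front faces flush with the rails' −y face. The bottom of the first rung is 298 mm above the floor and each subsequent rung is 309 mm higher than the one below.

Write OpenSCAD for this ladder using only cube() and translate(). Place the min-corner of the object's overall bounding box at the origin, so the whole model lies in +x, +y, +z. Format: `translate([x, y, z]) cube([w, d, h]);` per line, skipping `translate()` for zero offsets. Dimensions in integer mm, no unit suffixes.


cube([53, 56, 2087]);
translate([383, 0, 0]) cube([53, 56, 2087]);
translate([53, 0, 298]) cube([330, 56, 31]);
translate([53, 0, 607]) cube([330, 56, 31]);
translate([53, 0, 916]) cube([330, 56, 31]);
translate([53, 0, 1225]) cube([330, 56, 31]);
translate([53, 0, 1534]) cube([330, 56, 31]);
translate([53, 0, 1843]) cube([330, 56, 31]);


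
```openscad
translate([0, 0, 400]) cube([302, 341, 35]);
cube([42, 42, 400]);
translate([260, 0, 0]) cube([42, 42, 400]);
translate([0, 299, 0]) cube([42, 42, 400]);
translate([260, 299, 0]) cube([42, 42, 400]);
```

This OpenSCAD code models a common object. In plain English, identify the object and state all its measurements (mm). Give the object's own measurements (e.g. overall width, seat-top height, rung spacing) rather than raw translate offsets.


A simple wooden stool: a rectangular seat 302 mm (x) by 341 mm (y), 35 mm thick, top face at z = 435 mm, on four square legs, each 42×42 mm in cross-section. The legs rest on z = 0, each flush with a corner of the seat.


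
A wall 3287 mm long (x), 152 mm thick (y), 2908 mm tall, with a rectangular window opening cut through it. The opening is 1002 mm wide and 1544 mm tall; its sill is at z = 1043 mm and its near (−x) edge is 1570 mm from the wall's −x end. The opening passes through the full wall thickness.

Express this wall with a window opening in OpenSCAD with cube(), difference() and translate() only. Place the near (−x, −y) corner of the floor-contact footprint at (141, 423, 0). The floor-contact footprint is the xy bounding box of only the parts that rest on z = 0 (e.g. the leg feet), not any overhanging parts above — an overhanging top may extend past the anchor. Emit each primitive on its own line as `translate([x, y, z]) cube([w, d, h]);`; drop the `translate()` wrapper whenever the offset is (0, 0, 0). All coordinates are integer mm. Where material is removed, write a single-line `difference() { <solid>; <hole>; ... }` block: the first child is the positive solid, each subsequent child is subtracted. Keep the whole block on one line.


difference() { translate([141, 423, 0]) cube([3287, 152, 2908]); translate([1711, 423, 1043]) cube([1002, 152, 1544]); }


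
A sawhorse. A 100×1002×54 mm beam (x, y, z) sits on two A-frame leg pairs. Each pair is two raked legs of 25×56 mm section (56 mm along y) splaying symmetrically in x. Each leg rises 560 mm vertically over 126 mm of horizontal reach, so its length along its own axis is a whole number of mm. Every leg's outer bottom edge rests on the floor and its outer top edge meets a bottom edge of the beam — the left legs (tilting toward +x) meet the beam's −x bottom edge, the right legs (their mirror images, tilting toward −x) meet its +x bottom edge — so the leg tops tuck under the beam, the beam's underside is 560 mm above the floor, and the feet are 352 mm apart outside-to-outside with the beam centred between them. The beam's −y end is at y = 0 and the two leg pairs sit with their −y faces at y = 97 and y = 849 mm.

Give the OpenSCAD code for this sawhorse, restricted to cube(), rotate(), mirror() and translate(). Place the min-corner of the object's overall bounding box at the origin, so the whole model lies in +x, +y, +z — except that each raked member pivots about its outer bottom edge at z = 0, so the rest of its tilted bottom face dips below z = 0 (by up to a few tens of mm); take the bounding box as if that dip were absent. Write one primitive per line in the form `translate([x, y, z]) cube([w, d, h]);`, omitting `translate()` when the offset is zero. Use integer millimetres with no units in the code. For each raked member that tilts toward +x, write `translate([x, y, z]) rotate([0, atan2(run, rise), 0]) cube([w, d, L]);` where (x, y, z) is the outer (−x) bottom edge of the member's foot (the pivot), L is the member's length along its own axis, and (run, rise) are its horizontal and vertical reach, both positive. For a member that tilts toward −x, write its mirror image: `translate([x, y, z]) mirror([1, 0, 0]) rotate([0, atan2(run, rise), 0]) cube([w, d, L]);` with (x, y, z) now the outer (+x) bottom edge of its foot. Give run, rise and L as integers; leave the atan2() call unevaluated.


translate([126, 0, 560]) cube([100, 1002, 54]);
translate([0, 97, 0]) rotate([0, atan2(126, 560), 0]) cube([25, 56, 574]);
translate([352, 97, 0]) mirror([1, 0, 0]) rotate([0, atan2(126, 560), 0]) cube([25, 56, 574]);
translate([0, 849, 0]) rotate([0, atan2(126, 560), 0]) cube([25, 56, 574]);
translate([352, 849, 0]) mirror([1, 0, 0]) rotate([0, atan2(126, 560), 0]) cube([25, 56, 574]);


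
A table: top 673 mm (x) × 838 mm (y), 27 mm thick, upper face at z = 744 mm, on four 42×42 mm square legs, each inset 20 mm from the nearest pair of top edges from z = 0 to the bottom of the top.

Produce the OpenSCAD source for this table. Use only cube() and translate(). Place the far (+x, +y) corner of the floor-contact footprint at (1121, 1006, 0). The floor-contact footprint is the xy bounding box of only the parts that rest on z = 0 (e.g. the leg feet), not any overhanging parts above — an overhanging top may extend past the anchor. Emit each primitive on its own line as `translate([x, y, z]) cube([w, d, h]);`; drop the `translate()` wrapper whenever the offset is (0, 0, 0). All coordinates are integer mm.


translate([468, 188, 717]) cube([673, 838, 27]);
translate([488, 208, 0]) cube([42, 42, 717]);
translate([1079, 208, 0]) cube([42, 42, 717]);
translate([488, 964, 0]) cube([42, 42, 717]);
translate([1079, 964, 0]) cube([42, 42, 717]);


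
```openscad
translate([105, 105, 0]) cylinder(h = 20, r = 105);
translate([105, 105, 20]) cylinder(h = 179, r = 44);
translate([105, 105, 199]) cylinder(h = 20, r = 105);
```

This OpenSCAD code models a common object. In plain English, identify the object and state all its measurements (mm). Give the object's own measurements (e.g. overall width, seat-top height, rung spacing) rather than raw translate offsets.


A spool: two coaxial disc flanges of radius 105 mm and thickness 20 mm, joined by a core cylinder of radius 44 mm and height 179 mm. The lower flange rests on z = 0 and the three cylinders share a vertical axis.
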